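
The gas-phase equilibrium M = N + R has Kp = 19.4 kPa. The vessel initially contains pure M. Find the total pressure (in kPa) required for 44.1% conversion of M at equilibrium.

Basis: 1 mol M initially; let X = conversion of M. Extent ξ = X.
Mole table: n_M = 1 − X; n_N = X; n_R = X.
Summing: n_T = 1 + X.
Kp = p_N p_R / (p_M) with p_i = (n_i/n_T)·P.
At X = 0.441: the mole-fraction product g(X) = Π y_i^ν_i = 0.2414. Since Kp = g(X)·P^{1}, P = (Kp/g)^(1/1) = (19.4/0.2414)^(1/1) = 80.4 kPa.

P = 80.4 kPa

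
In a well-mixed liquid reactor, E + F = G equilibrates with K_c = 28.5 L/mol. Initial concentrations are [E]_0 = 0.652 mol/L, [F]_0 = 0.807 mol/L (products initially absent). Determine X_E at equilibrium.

X = 0.872

Let X = conversion of E; extent ξ = 0.652·X mol/L.
Concentrations: [E] = 0.652 − 0.652X; [F] = 0.807 − 0.652X; [G] = 0.652X.
K_c = [G] / ([E] [F]).
Solving K_c = 28.5 for X ∈ (0,1): X = 0.872.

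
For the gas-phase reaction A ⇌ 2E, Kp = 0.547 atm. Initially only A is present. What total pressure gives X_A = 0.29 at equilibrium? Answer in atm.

Take 1 mol A as basis and let X be its fractional conversion, so ξ = X.
Moles: n_A = 1 − X; n_E = 2X.
n_T = Σnᵢ = 1 + X.
Kp = p_E^2 / (p_A) with p_i = (n_i/n_T)·P.
At X = 0.29: the mole-fraction product g(X) = Π y_i^ν_i = 0.3673. Since Kp = g(X)·P^{1}, P = (Kp/g)^(1/1) = (0.547/0.3673)^(1/1) = 1.49 atm.

P = 1.49 atm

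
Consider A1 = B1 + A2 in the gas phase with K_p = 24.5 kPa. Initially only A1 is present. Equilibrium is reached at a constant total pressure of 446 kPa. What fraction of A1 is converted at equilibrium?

X = 0.228

Let X = conversion of A1 (basis 1 mol A1); extent of reaction ξ = X.
At extent ξ: n_A1 = 1 − X; n_B1 = X; n_A2 = X.
Summing: n_T = 1 + X.
y_i = n_i/n_T, p_i = y_i·P. K_p = p_B1 p_A2 / (p_A1).
Setting this equal to 24.5 kPa and taking the physical root (0 < X < 1) gives X = 0.228.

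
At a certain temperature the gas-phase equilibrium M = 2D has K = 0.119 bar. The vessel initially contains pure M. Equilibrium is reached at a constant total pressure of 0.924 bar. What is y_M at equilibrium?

y_M = 0.700

Take 1 mol M as basis and let X be its fractional conversion, so ξ = X.
Mole table: n_M = 1 − X; n_D = 2X.
Summing: n_T = 1 + X.
y_i = n_i/n_T, p_i = y_i·P. K = p_D^2 / (p_M).
This yields a degree-2 equation in X; solving on (0,1), X = 0.177.
Then n_M = 0.823, n_T = 1.18, so y_M = 0.700.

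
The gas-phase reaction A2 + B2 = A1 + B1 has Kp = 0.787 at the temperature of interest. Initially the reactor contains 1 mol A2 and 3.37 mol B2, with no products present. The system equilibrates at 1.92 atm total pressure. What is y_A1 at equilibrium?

Let X = conversion of A2 (basis 1 mol A2); extent of reaction ξ = X.
At extent ξ: n_A2 = 1 − X; n_B2 = 3.37 − X; n_A1 = X; n_B1 = X.
Since Δν = 0, n_T = 4.37 throughout.
Mole fractions y_i = n_i/n_T; Kp = p_A1 p_B1 / (p_A2 p_B2) with p_i = y_i·P.
This yields a degree-2 equation in X; solving on (0,1), X = 0.737.
Then n_A1 = 0.737, n_T = 4.37, so y_A1 = 0.169.

y_A1 = 0.169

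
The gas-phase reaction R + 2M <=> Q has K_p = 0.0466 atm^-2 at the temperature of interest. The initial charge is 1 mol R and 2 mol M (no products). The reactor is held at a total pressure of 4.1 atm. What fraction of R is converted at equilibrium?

Take 1 mol R as basis and let X be its fractional conversion, so ξ = X.
Mole table: n_R = 1 − X; n_M = 2 − 2X; n_Q = X.
Summing: n_T = 3 − 2X.
y_i = n_i/n_T, p_i = y_i·P. K_p = p_Q / (p_R p_M^2).
Setting this equal to 0.0466 atm^-2 and taking the physical root (0 < X < 1) gives X = 0.225.

X = 0.225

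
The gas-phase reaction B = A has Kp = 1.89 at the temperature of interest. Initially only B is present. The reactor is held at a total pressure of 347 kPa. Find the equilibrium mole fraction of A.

y_A = 0.654

Let X = conversion of B (basis 1 mol B); extent of reaction ξ = X.
Moles: n_B = 1 − X; n_A = X.
Total moles n_T = 1 (Δν = 0, constant).
With p_i = (n_i/n_T)P, Kp = p_A / (p_B).
This yields a degree-1 equation in X; solving on (0,1), X = 0.654.
Then n_A = 0.654, n_T = 1, so y_A = 0.654.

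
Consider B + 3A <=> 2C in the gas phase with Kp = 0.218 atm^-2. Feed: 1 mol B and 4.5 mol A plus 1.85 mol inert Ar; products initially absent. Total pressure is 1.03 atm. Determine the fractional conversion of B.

Take 1 mol B as basis and let X be its fractional conversion, so ξ = X.
Species balance: n_B = 1 − X; n_A = 4.5 − 3X; n_C = 2X; n_I = 1.85 (inert).
Total moles n_T = 7.35 − 2X.
y_i = n_i/n_T, p_i = y_i·P. Kp = p_C^2 / (p_B p_A^3).
This yields a degree-4 equation in X; solving on (0,1), X = 0.228.

X = 0.228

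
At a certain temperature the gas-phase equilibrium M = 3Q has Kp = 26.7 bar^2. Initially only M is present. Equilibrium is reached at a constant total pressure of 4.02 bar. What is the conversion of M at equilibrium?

Let X = conversion of M (basis 1 mol M); extent of reaction ξ = X.
Mole table: n_M = 1 − X; n_Q = 3X.
Summing: n_T = 1 + 2X.
With p_i = (n_i/n_T)P, Kp = p_Q^3 / (p_M).
This yields a degree-3 equation in X; solving on (0,1), X = 0.496.

X = 0.496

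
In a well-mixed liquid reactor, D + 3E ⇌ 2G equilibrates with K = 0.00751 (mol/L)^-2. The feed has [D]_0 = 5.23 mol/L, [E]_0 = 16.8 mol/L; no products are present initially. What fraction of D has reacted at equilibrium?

Let X = conversion of D; extent ξ = 5.23·X mol/L.
Concentrations: [D] = 5.23 − 5.23X; [E] = 16.8 − 15.7X; [G] = 10.5X.
K = [G]^2 / ([D] [E]^3).
Equating to 0.00751 (mol/L)^-2: the physical root is X = 0.441.

X = 0.441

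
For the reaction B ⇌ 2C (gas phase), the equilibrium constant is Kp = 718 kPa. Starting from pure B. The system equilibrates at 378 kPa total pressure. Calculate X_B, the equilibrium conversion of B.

X = 0.567

Basis: 1 mol B initially; let X = conversion of B. Extent ξ = X.
Mole table: n_B = 1 − X; n_C = 2X.
Summing: n_T = 1 + X.
y_i = n_i/n_T, p_i = y_i·P. Kp = p_C^2 / (p_B).
Substituting and setting equal to 718 kPa gives a polynomial in X; the root in (0,1) is X = 0.567.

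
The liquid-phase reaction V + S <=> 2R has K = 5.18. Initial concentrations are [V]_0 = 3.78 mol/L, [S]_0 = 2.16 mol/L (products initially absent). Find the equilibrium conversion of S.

Let X = conversion of S; extent ξ = 2.16·X mol/L.
Concentrations: [V] = 3.78 − 2.16X; [S] = 2.16 − 2.16X; [R] = 4.32X.
K = [R]^2 / ([V] [S]).
Setting equal to 5.18 and solving for X on (0,1) gives X = 0.674.

X = 0.674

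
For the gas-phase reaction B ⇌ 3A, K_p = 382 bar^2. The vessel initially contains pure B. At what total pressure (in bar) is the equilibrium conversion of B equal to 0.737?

P = 7.54 bar

Basis: 1 mol B initially; let X = conversion of B. Extent ξ = X.
Mole table: n_B = 1 − X; n_A = 3X.
Total moles n_T = 1 + 2X.
K_p = p_A^3 / (p_B) with p_i = (n_i/n_T)·P.
At X = 0.737: the mole-fraction product g(X) = Π y_i^ν_i = 6.714. Since K_p = g(X)·P^{2}, P = (K_p/g)^(1/2) = (382/6.714)^(1/2) = 7.54 bar.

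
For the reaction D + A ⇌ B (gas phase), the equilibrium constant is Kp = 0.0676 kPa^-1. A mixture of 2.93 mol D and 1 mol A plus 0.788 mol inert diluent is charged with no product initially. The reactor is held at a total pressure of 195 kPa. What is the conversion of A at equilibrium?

Take 1 mol A as basis and let X be its fractional conversion, so ξ = X.
At extent ξ: n_D = 2.93 − X; n_A = 1 − X; n_B = X; n_I = 0.788 (inert).
Total moles n_T = 4.72 − X.
With p_i = (n_i/n_T)P, Kp = p_B / (p_D p_A).
Setting this equal to 0.0676 kPa^-1 and taking the physical root (0 < X < 1) gives X = 0.876.

X = 0.876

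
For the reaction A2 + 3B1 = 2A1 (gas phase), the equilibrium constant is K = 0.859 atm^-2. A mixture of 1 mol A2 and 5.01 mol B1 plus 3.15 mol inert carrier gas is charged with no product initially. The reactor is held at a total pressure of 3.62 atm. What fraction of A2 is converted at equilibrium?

X = 0.659

Take 1 mol A2 as basis and let X be its fractional conversion, so ξ = X.
Moles: n_A2 = 1 − X; n_B1 = 5.01 − 3X; n_A1 = 2X; n_I = 3.15 (inert).
Summing: n_T = 9.16 − 2X.
With p_i = (n_i/n_T)P, K = p_A1^2 / (p_A2 p_B1^3).
This yields a degree-4 equation in X; solving on (0,1), X = 0.659.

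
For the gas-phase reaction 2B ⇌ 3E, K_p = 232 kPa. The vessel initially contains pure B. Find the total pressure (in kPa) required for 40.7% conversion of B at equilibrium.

P = 432 kPa

Let X = conversion of B (basis 1 mol B); extent of reaction ξ = 0.5X.
Species balance: n_B = 1 − X; n_E = 1.5X.
n_T = Σnᵢ = 1 + 0.5X.
K_p = p_E^3 / (p_B^2) with p_i = (n_i/n_T)·P.
At X = 0.407: the mole-fraction product g(X) = Π y_i^ν_i = 0.5377. Since K_p = g(X)·P^{1}, P = (K_p/g)^(1/1) = (232/0.5377)^(1/1) = 432 kPa.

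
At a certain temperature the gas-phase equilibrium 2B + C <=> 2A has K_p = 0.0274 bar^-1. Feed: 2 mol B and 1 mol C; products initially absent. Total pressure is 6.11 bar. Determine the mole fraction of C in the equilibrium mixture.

y_C = 0.291

Let X = conversion of B (basis 2 mol B); extent of reaction ξ = X.
At extent ξ: n_B = 2 − 2X; n_C = 1 − X; n_A = 2X.
Total moles n_T = 3 − X.
With p_i = (n_i/n_T)P, K_p = p_A^2 / (p_B^2 p_C).
Substituting and setting equal to 0.0274 bar^-1 gives a polynomial in X; the root in (0,1) is X = 0.181.
Then n_C = 0.819, n_T = 2.82, so y_C = 0.291.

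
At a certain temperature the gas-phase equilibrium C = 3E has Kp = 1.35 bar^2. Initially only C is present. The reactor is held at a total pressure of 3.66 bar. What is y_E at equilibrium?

y_E = 0.394

Basis: 1 mol C initially; let X = conversion of C. Extent ξ = X.
Mole table: n_C = 1 − X; n_E = 3X.
Total moles n_T = 1 + 2X.
Mole fractions y_i = n_i/n_T; Kp = p_E^3 / (p_C) with p_i = y_i·P.
This yields a degree-3 equation in X; solving on (0,1), X = 0.178.
Then n_E = 0.534, n_T = 1.36, so y_E = 0.394.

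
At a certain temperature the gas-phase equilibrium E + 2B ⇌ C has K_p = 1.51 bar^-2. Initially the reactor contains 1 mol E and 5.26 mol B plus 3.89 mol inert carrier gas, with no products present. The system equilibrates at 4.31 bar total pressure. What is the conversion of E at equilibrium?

Let X = conversion of E (basis 1 mol E); extent of reaction ξ = X.
Species balance: n_E = 1 − X; n_B = 5.26 − 2X; n_C = X; n_I = 3.89 (inert).
Summing: n_T = 10.2 − 2X.
y_i = n_i/n_T, p_i = y_i·P. K_p = p_C / (p_E p_B^2).
Substituting and setting equal to 1.51 bar^-2 gives a polynomial in X; the root in (0,1) is X = 0.834.

X = 0.834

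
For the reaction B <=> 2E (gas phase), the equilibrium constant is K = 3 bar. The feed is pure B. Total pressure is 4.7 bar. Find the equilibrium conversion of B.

Take 1 mol B as basis and let X be its fractional conversion, so ξ = X.
Mole table: n_B = 1 − X; n_E = 2X.
Summing: n_T = 1 + X.
y_i = n_i/n_T, p_i = y_i·P. K = p_E^2 / (p_B).
Substituting and setting equal to 3 bar gives a polynomial in X; the root in (0,1) is X = 0.371.

X = 0.371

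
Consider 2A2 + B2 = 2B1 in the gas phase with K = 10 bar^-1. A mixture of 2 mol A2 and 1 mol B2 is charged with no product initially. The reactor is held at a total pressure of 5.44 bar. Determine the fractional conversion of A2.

X = 0.721

Let X = conversion of A2 (basis 2 mol A2); extent of reaction ξ = X.
Moles: n_A2 = 2 − 2X; n_B2 = 1 − X; n_B1 = 2X.
n_T = Σnᵢ = 3 − X.
Mole fractions y_i = n_i/n_T; K = p_B1^2 / (p_A2^2 p_B2) with p_i = y_i·P.
Equating to 10 bar^-1 and solving on 0 < X < 1: X = 0.721.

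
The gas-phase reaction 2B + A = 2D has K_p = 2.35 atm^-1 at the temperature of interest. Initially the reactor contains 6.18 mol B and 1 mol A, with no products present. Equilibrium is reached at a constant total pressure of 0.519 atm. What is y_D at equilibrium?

y_D = 0.195

Let X = conversion of A (basis 1 mol A); extent of reaction ξ = X.
Mole table: n_B = 6.18 − 2X; n_A = 1 − X; n_D = 2X.
n_T = Σnᵢ = 7.18 − X.
y_i = n_i/n_T, p_i = y_i·P. K_p = p_D^2 / (p_B^2 p_A).
This yields a degree-3 equation in X; solving on (0,1), X = 0.638.
Then n_D = 1.28, n_T = 6.54, so y_D = 0.195.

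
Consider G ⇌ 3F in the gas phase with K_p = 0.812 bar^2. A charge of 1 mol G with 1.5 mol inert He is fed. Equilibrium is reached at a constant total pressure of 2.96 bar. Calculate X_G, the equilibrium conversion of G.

X = 0.285

Let X = conversion of G (basis 1 mol G); extent of reaction ξ = X.
Mole table: n_G = 1 − X; n_F = 3X; n_I = 1.5 (inert).
n_T = Σnᵢ = 2.5 + 2X.
Mole fractions y_i = n_i/n_T; K_p = p_F^3 / (p_G) with p_i = y_i·P.
This yields a degree-3 equation in X; solving on (0,1), X = 0.285.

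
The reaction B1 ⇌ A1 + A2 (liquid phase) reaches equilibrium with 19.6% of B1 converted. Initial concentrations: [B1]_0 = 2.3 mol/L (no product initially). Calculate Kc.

Let X = conversion of B1.
Concentrations: [B1] = 2.3 − 2.3X; [A1] = 2.3X; [A2] = 2.3X.
At X = 0.196: [B1] = 1.85, [A1] = 0.451, [A2] = 0.451.
Kc = [A1] [A2] / ([B1]) = 0.11 mol/L.

Kc = 0.11 mol/L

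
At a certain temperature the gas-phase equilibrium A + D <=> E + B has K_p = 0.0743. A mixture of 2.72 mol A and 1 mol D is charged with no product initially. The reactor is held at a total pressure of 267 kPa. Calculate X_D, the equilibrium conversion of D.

Take 1 mol D as basis and let X be its fractional conversion, so ξ = X.
Moles: n_A = 2.72 − X; n_D = 1 − X; n_E = X; n_B = X.
n_T stays at 3.72 (no change in mole number).
Mole fractions y_i = n_i/n_T; K_p = p_E p_B / (p_A p_D) with p_i = y_i·P.
This yields a degree-2 equation in X; solving on (0,1), X = 0.341.

X = 0.341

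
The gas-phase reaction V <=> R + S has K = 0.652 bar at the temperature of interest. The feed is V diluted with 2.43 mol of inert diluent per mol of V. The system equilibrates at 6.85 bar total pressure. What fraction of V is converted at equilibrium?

X = 0.451

Take 1 mol V as basis and let X be its fractional conversion, so ξ = X.
Mole table: n_V = 1 − X; n_R = X; n_S = X; n_I = 2.43 (inert).
n_T = Σnᵢ = 3.43 + X.
Mole fractions y_i = n_i/n_T; K = p_R p_S / (p_V) with p_i = y_i·P.
Substituting and setting equal to 0.652 bar gives a polynomial in X; the root in (0,1) is X = 0.451.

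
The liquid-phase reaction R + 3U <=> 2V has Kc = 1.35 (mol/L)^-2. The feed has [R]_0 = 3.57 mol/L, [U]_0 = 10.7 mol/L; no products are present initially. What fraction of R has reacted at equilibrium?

Let X = conversion of R; extent ξ = 3.57·X mol/L.
Concentrations: [R] = 3.57 − 3.57X; [U] = 10.7 − 10.7X; [V] = 7.14X.
Kc = [V]^2 / ([R] [U]^3).
Setting equal to 1.35 and solving for X on (0,1) gives X = 0.738.

X = 0.738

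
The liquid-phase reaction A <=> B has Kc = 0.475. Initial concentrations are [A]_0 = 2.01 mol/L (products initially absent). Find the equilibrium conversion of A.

X = 0.322

Let X = conversion of A; extent ξ = 2.01·X mol/L.
Concentrations: [A] = 2.01 − 2.01X; [B] = 2.01X.
Kc = [B] / ([A]).
Equating to 0.475: the physical root is X = 0.322.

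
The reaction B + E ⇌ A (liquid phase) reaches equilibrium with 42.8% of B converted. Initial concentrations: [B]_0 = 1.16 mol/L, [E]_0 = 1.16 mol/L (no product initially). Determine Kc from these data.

Let X = conversion of B.
Concentrations: [B] = 1.16 − 1.16X; [E] = 1.16 − 1.16X; [A] = 1.16X.
At X = 0.428: [B] = 0.664, [E] = 0.664, [A] = 0.496.
Kc = [A] / ([B] [E]) = 1.13 L/mol.

Kc = 1.13 L/mol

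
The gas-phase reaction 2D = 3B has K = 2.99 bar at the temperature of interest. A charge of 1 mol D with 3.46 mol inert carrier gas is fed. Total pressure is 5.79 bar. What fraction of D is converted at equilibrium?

X = 0.537

Basis: 1 mol D initially; let X = conversion of D. Extent ξ = 0.5X.
Species balance: n_D = 1 − X; n_B = 1.5X; n_I = 3.46 (inert).
n_T = Σnᵢ = 4.46 + 0.5X.
With p_i = (n_i/n_T)P, K = p_B^3 / (p_D^2).
Equating to 2.99 bar and solving on 0 < X < 1: X = 0.537.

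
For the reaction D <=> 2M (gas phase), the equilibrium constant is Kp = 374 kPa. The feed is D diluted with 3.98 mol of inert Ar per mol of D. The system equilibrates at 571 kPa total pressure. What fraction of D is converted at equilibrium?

X = 0.603

Let X = conversion of D (basis 1 mol D); extent of reaction ξ = X.
Moles: n_D = 1 − X; n_M = 2X; n_I = 3.98 (inert).
Total moles n_T = 4.98 + X.
With p_i = (n_i/n_T)P, Kp = p_M^2 / (p_D).
Equating to 374 kPa and solving on 0 < X < 1: X = 0.603.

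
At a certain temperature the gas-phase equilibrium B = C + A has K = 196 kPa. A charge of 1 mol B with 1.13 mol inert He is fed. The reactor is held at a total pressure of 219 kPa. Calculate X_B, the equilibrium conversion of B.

X = 0.771

Let X = conversion of B (basis 1 mol B); extent of reaction ξ = X.
Moles: n_B = 1 − X; n_C = X; n_A = X; n_I = 1.13 (inert).
Summing: n_T = 2.13 + X.
y_i = n_i/n_T, p_i = y_i·P. K = p_C p_A / (p_B).
Equating to 196 kPa and solving on 0 < X < 1: X = 0.771.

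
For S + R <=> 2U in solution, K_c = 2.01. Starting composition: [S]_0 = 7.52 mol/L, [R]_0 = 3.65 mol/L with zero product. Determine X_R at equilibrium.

X = 0.569

Let X = conversion of R; extent ξ = 3.65·X mol/L.
Concentrations: [S] = 7.52 − 3.65X; [R] = 3.65 − 3.65X; [U] = 7.3X.
K_c = [U]^2 / ([S] [R]).
Setting equal to 2.01 and solving for X on (0,1) gives X = 0.569.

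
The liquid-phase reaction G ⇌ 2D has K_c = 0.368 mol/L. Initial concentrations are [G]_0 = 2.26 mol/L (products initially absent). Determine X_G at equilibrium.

Let X = conversion of G; extent ξ = 2.26·X mol/L.
Concentrations: [G] = 2.26 − 2.26X; [D] = 4.52X.
K_c = [D]^2 / ([G]).
This equals 0.368 at X = 0.182 (the root in 0 < X < 1).

X = 0.182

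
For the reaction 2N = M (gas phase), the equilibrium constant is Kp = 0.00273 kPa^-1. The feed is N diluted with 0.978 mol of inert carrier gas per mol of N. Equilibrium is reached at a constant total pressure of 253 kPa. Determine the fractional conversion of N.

Take 1 mol N as basis and let X be its fractional conversion, so ξ = 0.5X.
Species balance: n_N = 1 − X; n_M = 0.5X; n_I = 0.978 (inert).
Total moles n_T = 1.98 − 0.5X.
Mole fractions y_i = n_i/n_T; Kp = p_M / (p_N^2) with p_i = y_i·P.
This yields a degree-2 equation in X; solving on (0,1), X = 0.336.

X = 0.336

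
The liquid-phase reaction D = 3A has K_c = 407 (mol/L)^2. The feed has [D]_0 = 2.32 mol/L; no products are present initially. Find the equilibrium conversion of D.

Let X = conversion of D; extent ξ = 2.32·X mol/L.
Concentrations: [D] = 2.32 − 2.32X; [A] = 6.96X.
K_c = [A]^3 / ([D]).
This equals 407 at X = 0.810 (the root in 0 < X < 1).

X = 0.810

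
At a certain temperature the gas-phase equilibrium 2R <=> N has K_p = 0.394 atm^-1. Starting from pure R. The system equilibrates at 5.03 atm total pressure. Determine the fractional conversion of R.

X = 0.665

Let X = conversion of R (basis 1 mol R); extent of reaction ξ = 0.5X.
Mole table: n_R = 1 − X; n_N = 0.5X.
n_T = Σnᵢ = 1 − 0.5X.
With p_i = (n_i/n_T)P, K_p = p_N / (p_R^2).
Equating to 0.394 atm^-1 and solving on 0 < X < 1: X = 0.665.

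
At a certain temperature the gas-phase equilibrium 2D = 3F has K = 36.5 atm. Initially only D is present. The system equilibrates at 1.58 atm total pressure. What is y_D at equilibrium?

y_D = 0.160

Take 1 mol D as basis and let X be its fractional conversion, so ξ = 0.5X.
Mole table: n_D = 1 − X; n_F = 1.5X.
n_T = Σnᵢ = 1 + 0.5X.
Mole fractions y_i = n_i/n_T; K = p_F^3 / (p_D^2) with p_i = y_i·P.
This yields a degree-3 equation in X; solving on (0,1), X = 0.778.
Then n_D = 0.222, n_T = 1.39, so y_D = 0.160.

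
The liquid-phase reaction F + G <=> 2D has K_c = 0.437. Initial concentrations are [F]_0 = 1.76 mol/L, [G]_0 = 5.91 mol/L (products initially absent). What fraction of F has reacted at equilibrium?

Let X = conversion of F; extent ξ = 1.76·X mol/L.
Concentrations: [F] = 1.76 − 1.76X; [G] = 5.91 − 1.76X; [D] = 3.52X.
K_c = [D]^2 / ([F] [G]).
Equating to 0.437: the physical root is X = 0.428.

X = 0.428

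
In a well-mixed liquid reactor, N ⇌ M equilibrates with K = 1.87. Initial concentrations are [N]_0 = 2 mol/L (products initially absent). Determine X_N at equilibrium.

X = 0.652

Let X = conversion of N; extent ξ = 2·X mol/L.
Concentrations: [N] = 2 − 2X; [M] = 2X.
K = [M] / ([N]).
This equals 1.87 at X = 0.652 (the root in 0 < X < 1).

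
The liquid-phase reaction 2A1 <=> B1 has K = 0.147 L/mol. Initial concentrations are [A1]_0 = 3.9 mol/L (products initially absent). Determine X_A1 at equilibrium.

X = 0.405

Let X = conversion of A1; extent ξ = 3.9X/2 mol/L.
Concentrations: [A1] = 3.9 − 3.9X; [B1] = 1.95X.
K = [B1] / ([A1]^2).
This equals 0.147 at X = 0.405 (the root in 0 < X < 1).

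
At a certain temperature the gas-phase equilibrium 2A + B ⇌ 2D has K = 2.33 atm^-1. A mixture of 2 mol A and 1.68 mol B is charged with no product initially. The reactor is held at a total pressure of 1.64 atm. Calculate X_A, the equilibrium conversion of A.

X = 0.541

Take 2 mol A as basis and let X be its fractional conversion, so ξ = X.
Moles: n_A = 2 − 2X; n_B = 1.68 − X; n_D = 2X.
Total moles n_T = 3.68 − X.
y_i = n_i/n_T, p_i = y_i·P. K = p_D^2 / (p_A^2 p_B).
Equating to 2.33 atm^-1 and solving on 0 < X < 1: X = 0.541.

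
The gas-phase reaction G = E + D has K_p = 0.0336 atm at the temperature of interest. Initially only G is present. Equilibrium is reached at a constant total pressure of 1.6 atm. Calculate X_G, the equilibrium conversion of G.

X = 0.143

Basis: 1 mol G initially; let X = conversion of G. Extent ξ = X.
Mole table: n_G = 1 − X; n_E = X; n_D = X.
Total moles n_T = 1 + X.
y_i = n_i/n_T, p_i = y_i·P. K_p = p_E p_D / (p_G).
This yields a degree-2 equation in X; solving on (0,1), X = 0.143.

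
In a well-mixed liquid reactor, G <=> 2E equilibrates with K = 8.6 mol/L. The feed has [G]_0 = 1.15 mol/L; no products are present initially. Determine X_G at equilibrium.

X = 0.722

Let X = conversion of G; extent ξ = 1.15·X mol/L.
Concentrations: [G] = 1.15 − 1.15X; [E] = 2.3X.
K = [E]^2 / ([G]).
Solving K = 8.6 for X ∈ (0,1): X = 0.722.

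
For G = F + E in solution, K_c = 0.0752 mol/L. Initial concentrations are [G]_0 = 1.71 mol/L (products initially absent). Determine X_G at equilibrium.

X = 0.189

Let X = conversion of G; extent ξ = 1.71·X mol/L.
Concentrations: [G] = 1.71 − 1.71X; [F] = 1.71X; [E] = 1.71X.
K_c = [F] [E] / ([G]).
Setting equal to 0.0752 and solving for X on (0,1) gives X = 0.189.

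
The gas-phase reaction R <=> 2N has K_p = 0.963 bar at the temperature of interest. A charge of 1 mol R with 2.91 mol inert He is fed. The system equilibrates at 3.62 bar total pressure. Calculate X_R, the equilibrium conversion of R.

Take 1 mol R as basis and let X be its fractional conversion, so ξ = X.
Moles: n_R = 1 − X; n_N = 2X; n_I = 2.91 (inert).
Summing: n_T = 3.91 + X.
Mole fractions y_i = n_i/n_T; K_p = p_N^2 / (p_R) with p_i = y_i·P.
Setting this equal to 0.963 bar and taking the physical root (0 < X < 1) gives X = 0.411.

X = 0.411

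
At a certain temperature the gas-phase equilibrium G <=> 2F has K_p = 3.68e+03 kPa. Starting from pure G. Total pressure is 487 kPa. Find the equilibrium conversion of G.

Let X = conversion of G (basis 1 mol G); extent of reaction ξ = X.
Mole table: n_G = 1 − X; n_F = 2X.
Summing: n_T = 1 + X.
With p_i = (n_i/n_T)P, K_p = p_F^2 / (p_G).
Substituting and setting equal to 3.68e+03 kPa gives a polynomial in X; the root in (0,1) is X = 0.809.

X = 0.809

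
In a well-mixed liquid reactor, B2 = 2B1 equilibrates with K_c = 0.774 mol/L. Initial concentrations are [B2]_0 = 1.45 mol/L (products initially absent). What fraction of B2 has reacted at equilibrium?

X = 0.305

Let X = conversion of B2; extent ξ = 1.45·X mol/L.
Concentrations: [B2] = 1.45 − 1.45X; [B1] = 2.9X.
K_c = [B1]^2 / ([B2]).
Equating to 0.774 mol/L: the physical root is X = 0.305.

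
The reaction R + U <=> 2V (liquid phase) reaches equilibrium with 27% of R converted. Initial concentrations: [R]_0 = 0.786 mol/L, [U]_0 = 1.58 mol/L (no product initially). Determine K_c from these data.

Let X = conversion of R.
Concentrations: [R] = 0.786 − 0.786X; [U] = 1.58 − 0.786X; [V] = 1.57X.
At X = 0.27: [R] = 0.574, [U] = 1.37, [V] = 0.424.
K_c = [V]^2 / ([R] [U]) = 0.23.

K_c = 0.23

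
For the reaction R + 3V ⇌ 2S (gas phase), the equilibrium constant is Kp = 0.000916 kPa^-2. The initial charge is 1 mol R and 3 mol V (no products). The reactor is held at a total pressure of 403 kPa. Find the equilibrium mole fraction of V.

y_V = 0.294

Let X = conversion of R (basis 1 mol R); extent of reaction ξ = X.
Species balance: n_R = 1 − X; n_V = 3 − 3X; n_S = 2X.
Summing: n_T = 4 − 2X.
y_i = n_i/n_T, p_i = y_i·P. Kp = p_S^2 / (p_R p_V^3).
Equating to 0.000916 kPa^-2 and solving on 0 < X < 1: X = 0.756.
Then n_V = 0.731, n_T = 2.49, so y_V = 0.294.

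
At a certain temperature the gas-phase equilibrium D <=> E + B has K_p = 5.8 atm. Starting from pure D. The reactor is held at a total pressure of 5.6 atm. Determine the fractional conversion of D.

X = 0.713

Let X = conversion of D (basis 1 mol D); extent of reaction ξ = X.
Moles: n_D = 1 − X; n_E = X; n_B = X.
Total moles n_T = 1 + X.
Mole fractions y_i = n_i/n_T; K_p = p_E p_B / (p_D) with p_i = y_i·P.
Equating to 5.8 atm and solving on 0 < X < 1: X = 0.713.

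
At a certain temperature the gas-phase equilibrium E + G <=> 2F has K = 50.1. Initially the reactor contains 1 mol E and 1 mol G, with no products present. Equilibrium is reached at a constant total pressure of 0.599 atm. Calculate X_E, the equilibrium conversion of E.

Basis: 1 mol E initially; let X = conversion of E. Extent ξ = X.
Species balance: n_E = 1 − X; n_G = 1 − X; n_F = 2X.
Since Δν = 0, n_T = 2 throughout.
y_i = n_i/n_T, p_i = y_i·P. K = p_F^2 / (p_E p_G).
Substituting and setting equal to 50.1 gives a polynomial in X; the root in (0,1) is X = 0.780.

X = 0.780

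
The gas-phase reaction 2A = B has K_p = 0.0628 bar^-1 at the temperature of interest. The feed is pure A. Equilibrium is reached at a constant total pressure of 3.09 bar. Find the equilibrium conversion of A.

X = 0.250

Let X = conversion of A (basis 1 mol A); extent of reaction ξ = 0.5X.
Mole table: n_A = 1 − X; n_B = 0.5X.
Total moles n_T = 1 − 0.5X.
With p_i = (n_i/n_T)P, K_p = p_B / (p_A^2).
Setting this equal to 0.0628 bar^-1 and taking the physical root (0 < X < 1) gives X = 0.250.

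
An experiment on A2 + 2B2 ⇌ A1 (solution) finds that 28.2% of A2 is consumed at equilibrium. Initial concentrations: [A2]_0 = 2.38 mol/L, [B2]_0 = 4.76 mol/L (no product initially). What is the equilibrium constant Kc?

Kc = 0.0336 (mol/L)^-2

Let X = conversion of A2.
Concentrations: [A2] = 2.38 − 2.38X; [B2] = 4.76 − 4.76X; [A1] = 2.38X.
At X = 0.282: [A2] = 1.71, [B2] = 3.42, [A1] = 0.671.
Kc = [A1] / ([A2] [B2]^2) = 0.0336 (mol/L)^-2.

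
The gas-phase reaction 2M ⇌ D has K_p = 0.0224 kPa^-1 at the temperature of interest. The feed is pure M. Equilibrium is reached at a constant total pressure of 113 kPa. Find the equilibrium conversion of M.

X = 0.700

Let X = conversion of M (basis 1 mol M); extent of reaction ξ = 0.5X.
Mole table: n_M = 1 − X; n_D = 0.5X.
Summing: n_T = 1 − 0.5X.
With p_i = (n_i/n_T)P, K_p = p_D / (p_M^2).
Substituting and setting equal to 0.0224 kPa^-1 gives a polynomial in X; the root in (0,1) is X = 0.700.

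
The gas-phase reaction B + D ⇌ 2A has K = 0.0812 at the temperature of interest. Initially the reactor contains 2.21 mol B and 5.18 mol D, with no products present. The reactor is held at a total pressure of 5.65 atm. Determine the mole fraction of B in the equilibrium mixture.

y_B = 0.243

Basis: 2.21 mol B initially; let X = conversion of B. Extent ξ = 2.21X.
Mole table: n_B = 2.21 − 2.21X; n_D = 5.18 − 2.21X; n_A = 4.42X.
n_T stays at 7.39 (no change in mole number).
Mole fractions y_i = n_i/n_T; K = p_A^2 / (p_B p_D) with p_i = y_i·P.
Setting this equal to 0.0812 and taking the physical root (0 < X < 1) gives X = 0.188.
Then n_B = 1.79, n_T = 7.39, so y_B = 0.243.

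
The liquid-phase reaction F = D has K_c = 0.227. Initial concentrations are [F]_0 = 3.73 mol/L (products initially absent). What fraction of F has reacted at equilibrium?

X = 0.185

Let X = conversion of F; extent ξ = 3.73·X mol/L.
Concentrations: [F] = 3.73 − 3.73X; [D] = 3.73X.
K_c = [D] / ([F]).
Solving K_c = 0.227 for X ∈ (0,1): X = 0.185.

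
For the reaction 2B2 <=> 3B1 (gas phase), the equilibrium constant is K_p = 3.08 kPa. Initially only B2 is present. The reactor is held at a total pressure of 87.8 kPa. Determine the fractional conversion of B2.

X = 0.195

Take 1 mol B2 as basis and let X be its fractional conversion, so ξ = 0.5X.
Mole table: n_B2 = 1 − X; n_B1 = 1.5X.
n_T = Σnᵢ = 1 + 0.5X.
y_i = n_i/n_T, p_i = y_i·P. K_p = p_B1^3 / (p_B2^2).
This yields a degree-3 equation in X; solving on (0,1), X = 0.195.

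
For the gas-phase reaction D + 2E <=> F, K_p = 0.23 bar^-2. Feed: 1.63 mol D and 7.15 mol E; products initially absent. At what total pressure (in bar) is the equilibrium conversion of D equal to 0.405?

P = 2.2 bar

Take 1.63 mol D as basis and let X be its fractional conversion, so ξ = 1.63X.
Species balance: n_D = 1.63 − 1.63X; n_E = 7.15 − 3.26X; n_F = 1.63X.
Summing: n_T = 8.78 − 3.26X.
K_p = p_F / (p_D p_E^2) with p_i = (n_i/n_T)·P.
At X = 0.405: the mole-fraction product g(X) = Π y_i^ν_i = 1.115. Since K_p = g(X)·P^{-2}, P = (g/K_p)^(1/2) = (1.115/0.23)^(1/2) = 2.2 bar.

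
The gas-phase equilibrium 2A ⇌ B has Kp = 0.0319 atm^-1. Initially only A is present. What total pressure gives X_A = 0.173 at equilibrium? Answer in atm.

P = 3.62 atm

Basis: 1 mol A initially; let X = conversion of A. Extent ξ = 0.5X.
Mole table: n_A = 1 − X; n_B = 0.5X.
n_T = Σnᵢ = 1 − 0.5X.
Kp = p_B / (p_A^2) with p_i = (n_i/n_T)·P.
At X = 0.173: the mole-fraction product g(X) = Π y_i^ν_i = 0.1155. Since Kp = g(X)·P^{-1}, P = (g/Kp)^(1/1) = (0.1155/0.0319)^(1/1) = 3.62 atm.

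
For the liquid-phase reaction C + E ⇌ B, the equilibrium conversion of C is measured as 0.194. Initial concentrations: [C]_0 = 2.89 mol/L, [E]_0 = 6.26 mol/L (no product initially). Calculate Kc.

Kc = 0.0422 L/mol

Let X = conversion of C.
Concentrations: [C] = 2.89 − 2.89X; [E] = 6.26 − 2.89X; [B] = 2.89X.
At X = 0.194: [C] = 2.33, [E] = 5.7, [B] = 0.561.
Kc = [B] / ([C] [E]) = 0.0422 L/mol.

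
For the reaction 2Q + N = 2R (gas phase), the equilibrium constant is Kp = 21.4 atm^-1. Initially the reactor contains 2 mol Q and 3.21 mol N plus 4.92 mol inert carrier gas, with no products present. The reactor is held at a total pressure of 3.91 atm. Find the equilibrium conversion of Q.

X = 0.822

Let X = conversion of Q (basis 2 mol Q); extent of reaction ξ = X.
Species balance: n_Q = 2 − 2X; n_N = 3.21 − X; n_R = 2X; n_I = 4.92 (inert).
n_T = Σnᵢ = 10.1 − X.
With p_i = (n_i/n_T)P, Kp = p_R^2 / (p_Q^2 p_N).
Equating to 21.4 atm^-1 and solving on 0 < X < 1: X = 0.822.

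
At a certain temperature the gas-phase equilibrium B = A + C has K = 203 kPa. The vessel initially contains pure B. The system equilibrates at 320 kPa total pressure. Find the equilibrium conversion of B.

Basis: 1 mol B initially; let X = conversion of B. Extent ξ = X.
Moles: n_B = 1 − X; n_A = X; n_C = X.
Summing: n_T = 1 + X.
With p_i = (n_i/n_T)P, K = p_A p_C / (p_B).
Equating to 203 kPa and solving on 0 < X < 1: X = 0.623.

X = 0.623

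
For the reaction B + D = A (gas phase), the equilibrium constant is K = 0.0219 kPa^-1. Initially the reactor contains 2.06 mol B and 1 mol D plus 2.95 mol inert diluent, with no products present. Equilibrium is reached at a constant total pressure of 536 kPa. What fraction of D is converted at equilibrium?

Take 1 mol D as basis and let X be its fractional conversion, so ξ = X.
At extent ξ: n_B = 2.06 − X; n_D = 1 − X; n_A = X; n_I = 2.95 (inert).
Summing: n_T = 6.01 − X.
With p_i = (n_i/n_T)P, K = p_A / (p_B p_D).
Setting this equal to 0.0219 kPa^-1 and taking the physical root (0 < X < 1) gives X = 0.746.

X = 0.746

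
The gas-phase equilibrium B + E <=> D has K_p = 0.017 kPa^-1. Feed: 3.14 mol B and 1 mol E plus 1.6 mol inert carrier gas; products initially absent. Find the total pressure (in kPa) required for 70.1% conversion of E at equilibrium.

Basis: 1 mol E initially; let X = conversion of E. Extent ξ = X.
Mole table: n_B = 3.14 − X; n_E = 1 − X; n_D = X; n_I = 1.6 (inert).
n_T = Σnᵢ = 5.74 − X.
K_p = p_D / (p_B p_E) with p_i = (n_i/n_T)·P.
At X = 0.701: the mole-fraction product g(X) = Π y_i^ν_i = 4.844. Since K_p = g(X)·P^{-1}, P = (g/K_p)^(1/1) = (4.844/0.017)^(1/1) = 285 kPa.

P = 285 kPa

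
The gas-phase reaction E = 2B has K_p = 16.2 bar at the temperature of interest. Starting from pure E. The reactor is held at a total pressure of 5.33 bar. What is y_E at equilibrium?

Basis: 1 mol E initially; let X = conversion of E. Extent ξ = X.
Species balance: n_E = 1 − X; n_B = 2X.
Total moles n_T = 1 + X.
Mole fractions y_i = n_i/n_T; K_p = p_B^2 / (p_E) with p_i = y_i·P.
Equating to 16.2 bar and solving on 0 < X < 1: X = 0.657.
Then n_E = 0.343, n_T = 1.66, so y_E = 0.207.

y_E = 0.207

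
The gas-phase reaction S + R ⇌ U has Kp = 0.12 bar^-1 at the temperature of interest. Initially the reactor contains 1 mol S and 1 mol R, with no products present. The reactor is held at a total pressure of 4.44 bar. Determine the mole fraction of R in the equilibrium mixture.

y_R = 0.447

Basis: 1 mol S initially; let X = conversion of S. Extent ξ = X.
Moles: n_S = 1 − X; n_R = 1 − X; n_U = X.
Total moles n_T = 2 − X.
Mole fractions y_i = n_i/n_T; Kp = p_U / (p_S p_R) with p_i = y_i·P.
Equating to 0.12 bar^-1 and solving on 0 < X < 1: X = 0.192.
Then n_R = 0.808, n_T = 1.81, so y_R = 0.447.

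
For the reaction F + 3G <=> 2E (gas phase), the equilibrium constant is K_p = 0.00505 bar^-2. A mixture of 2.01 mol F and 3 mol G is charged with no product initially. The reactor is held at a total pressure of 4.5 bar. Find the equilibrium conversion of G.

Basis: 3 mol G initially; let X = conversion of G. Extent ξ = X.
Moles: n_F = 2.01 − X; n_G = 3 − 3X; n_E = 2X.
n_T = Σnᵢ = 5.01 − 2X.
With p_i = (n_i/n_T)P, K_p = p_E^2 / (p_F p_G^3).
Setting this equal to 0.00505 bar^-2 and taking the physical root (0 < X < 1) gives X = 0.180.

X = 0.180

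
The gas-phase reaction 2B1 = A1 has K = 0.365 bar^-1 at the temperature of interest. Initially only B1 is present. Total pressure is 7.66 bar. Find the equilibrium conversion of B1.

X = 0.714

Basis: 1 mol B1 initially; let X = conversion of B1. Extent ξ = 0.5X.
Moles: n_B1 = 1 − X; n_A1 = 0.5X.
Total moles n_T = 1 − 0.5X.
y_i = n_i/n_T, p_i = y_i·P. K = p_A1 / (p_B1^2).
Substituting and setting equal to 0.365 bar^-1 gives a polynomial in X; the root in (0,1) is X = 0.714.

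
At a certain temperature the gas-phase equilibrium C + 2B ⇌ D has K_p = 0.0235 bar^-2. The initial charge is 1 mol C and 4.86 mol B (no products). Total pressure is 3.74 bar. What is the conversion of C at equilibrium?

Take 1 mol C as basis and let X be its fractional conversion, so ξ = X.
Mole table: n_C = 1 − X; n_B = 4.86 − 2X; n_D = X.
n_T = Σnᵢ = 5.86 − 2X.
With p_i = (n_i/n_T)P, K_p = p_D / (p_C p_B^2).
Equating to 0.0235 bar^-2 and solving on 0 < X < 1: X = 0.180.

X = 0.180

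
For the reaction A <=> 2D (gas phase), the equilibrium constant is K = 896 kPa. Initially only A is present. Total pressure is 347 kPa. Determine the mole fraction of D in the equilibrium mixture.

y_D = 0.770

Basis: 1 mol A initially; let X = conversion of A. Extent ξ = X.
At extent ξ: n_A = 1 − X; n_D = 2X.
Total moles n_T = 1 + X.
Mole fractions y_i = n_i/n_T; K = p_D^2 / (p_A) with p_i = y_i·P.
Substituting and setting equal to 896 kPa gives a polynomial in X; the root in (0,1) is X = 0.626.
Then n_D = 1.25, n_T = 1.63, so y_D = 0.770.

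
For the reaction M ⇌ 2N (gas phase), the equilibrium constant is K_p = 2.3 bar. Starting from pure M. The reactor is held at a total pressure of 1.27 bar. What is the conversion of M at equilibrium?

Take 1 mol M as basis and let X be its fractional conversion, so ξ = X.
At extent ξ: n_M = 1 − X; n_N = 2X.
n_T = Σnᵢ = 1 + X.
With p_i = (n_i/n_T)P, K_p = p_N^2 / (p_M).
Setting this equal to 2.3 bar and taking the physical root (0 < X < 1) gives X = 0.558.

X = 0.558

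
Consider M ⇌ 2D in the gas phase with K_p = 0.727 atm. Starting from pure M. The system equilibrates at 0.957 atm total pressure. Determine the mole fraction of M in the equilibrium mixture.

Take 1 mol M as basis and let X be its fractional conversion, so ξ = X.
Species balance: n_M = 1 − X; n_D = 2X.
n_T = Σnᵢ = 1 + X.
With p_i = (n_i/n_T)P, K_p = p_D^2 / (p_M).
Substituting and setting equal to 0.727 atm gives a polynomial in X; the root in (0,1) is X = 0.400.
Then n_M = 0.6, n_T = 1.4, so y_M = 0.429.

y_M = 0.429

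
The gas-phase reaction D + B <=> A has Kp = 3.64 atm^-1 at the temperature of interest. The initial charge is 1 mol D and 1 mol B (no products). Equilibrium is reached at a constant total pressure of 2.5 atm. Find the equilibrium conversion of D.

Take 1 mol D as basis and let X be its fractional conversion, so ξ = X.
Moles: n_D = 1 − X; n_B = 1 − X; n_A = X.
Total moles n_T = 2 − X.
With p_i = (n_i/n_T)P, Kp = p_A / (p_D p_B).
Equating to 3.64 atm^-1 and solving on 0 < X < 1: X = 0.685.

X = 0.685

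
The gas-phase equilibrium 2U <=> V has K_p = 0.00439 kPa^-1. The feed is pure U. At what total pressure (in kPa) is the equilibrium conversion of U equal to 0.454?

P = 134 kPa

Basis: 1 mol U initially; let X = conversion of U. Extent ξ = 0.5X.
Mole table: n_U = 1 − X; n_V = 0.5X.
n_T = Σnᵢ = 1 − 0.5X.
K_p = p_V / (p_U^2) with p_i = (n_i/n_T)·P.
At X = 0.454: the mole-fraction product g(X) = Π y_i^ν_i = 0.5886. Since K_p = g(X)·P^{-1}, P = (g/K_p)^(1/1) = (0.5886/0.00439)^(1/1) = 134 kPa.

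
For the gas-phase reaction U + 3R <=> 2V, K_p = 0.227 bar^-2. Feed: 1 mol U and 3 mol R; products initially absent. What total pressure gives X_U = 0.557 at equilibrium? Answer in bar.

Let X = conversion of U (basis 1 mol U); extent of reaction ξ = X.
Moles: n_U = 1 − X; n_R = 3 − 3X; n_V = 2X.
Total moles n_T = 4 − 2X.
K_p = p_V^2 / (p_U p_R^3) with p_i = (n_i/n_T)·P.
At X = 0.557: the mole-fraction product g(X) = Π y_i^ν_i = 9.94. Since K_p = g(X)·P^{-2}, P = (g/K_p)^(1/2) = (9.94/0.227)^(1/2) = 6.62 bar.

P = 6.62 bar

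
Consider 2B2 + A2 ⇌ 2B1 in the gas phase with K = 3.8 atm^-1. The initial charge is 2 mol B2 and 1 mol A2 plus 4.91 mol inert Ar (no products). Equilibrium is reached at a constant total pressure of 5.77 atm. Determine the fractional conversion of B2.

Take 2 mol B2 as basis and let X be its fractional conversion, so ξ = X.
Species balance: n_B2 = 2 − 2X; n_A2 = 1 − X; n_B1 = 2X; n_I = 4.91 (inert).
Total moles n_T = 7.91 − X.
Mole fractions y_i = n_i/n_T; K = p_B1^2 / (p_B2^2 p_A2) with p_i = y_i·P.
This yields a degree-3 equation in X; solving on (0,1), X = 0.539.

X = 0.539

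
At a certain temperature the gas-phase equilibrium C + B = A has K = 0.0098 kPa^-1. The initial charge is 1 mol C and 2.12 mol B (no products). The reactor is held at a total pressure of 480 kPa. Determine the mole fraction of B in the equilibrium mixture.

Basis: 1 mol C initially; let X = conversion of C. Extent ξ = X.
At extent ξ: n_C = 1 − X; n_B = 2.12 − X; n_A = X.
Summing: n_T = 3.12 − X.
y_i = n_i/n_T, p_i = y_i·P. K = p_A / (p_C p_B).
Equating to 0.0098 kPa^-1 and solving on 0 < X < 1: X = 0.732.
Then n_B = 1.39, n_T = 2.39, so y_B = 0.581.

y_B = 0.581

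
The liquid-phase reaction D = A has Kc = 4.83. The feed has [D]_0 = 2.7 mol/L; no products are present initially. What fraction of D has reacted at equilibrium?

X = 0.828

Let X = conversion of D; extent ξ = 2.7·X mol/L.
Concentrations: [D] = 2.7 − 2.7X; [A] = 2.7X.
Kc = [A] / ([D]).
Equating to 4.83: the physical root is X = 0.828.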